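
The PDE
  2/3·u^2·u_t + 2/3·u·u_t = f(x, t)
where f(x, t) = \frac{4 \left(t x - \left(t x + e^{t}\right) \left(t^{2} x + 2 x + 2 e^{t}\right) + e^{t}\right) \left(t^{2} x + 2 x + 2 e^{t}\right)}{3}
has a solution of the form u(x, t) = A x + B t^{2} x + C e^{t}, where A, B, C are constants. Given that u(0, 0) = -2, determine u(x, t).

Answer: u(x, t) = - t^{2} x - 2 x - 2 e^{t}

Derivation:
Substitute the ansatz u = A x + B t^{2} x + C e^{t} into the left-hand side.
Derivatives of the ansatz:
  u_t = 2 B t x + C e^{t}
Term by term:
  2/3·u^2·u_t = \frac{4 A^{2} B t x^{3}}{3} + \frac{2 A^{2} C x^{2} e^{t}}{3} + \frac{8 A B^{2} t^{3} x^{3}}{3} + \frac{4 A B C t^{2} x^{2} e^{t}}{3} + \frac{8 A B C t x^{2} e^{t}}{3} + \frac{4 A C^{2} x e^{2 t}}{3} + \frac{4 B^{3} t^{5} x^{3}}{3} + \frac{2 B^{2} C t^{4} x^{2} e^{t}}{3} + \frac{8 B^{2} C t^{3} x^{2} e^{t}}{3} + \frac{4 B C^{2} t^{2} x e^{2 t}}{3} + \frac{4 B C^{2} t x e^{2 t}}{3} + \frac{2 C^{3} e^{3 t}}{3}
  2/3·u·u_t = \frac{4 A B t x^{2}}{3} + \frac{2 A C x e^{t}}{3} + \frac{4 B^{2} t^{3} x^{2}}{3} + \frac{2 B C t^{2} x e^{t}}{3} + \frac{4 B C t x e^{t}}{3} + \frac{2 C^{2} e^{2 t}}{3}
So the left-hand side equals
  \frac{4 A^{2} B t x^{3}}{3} + \frac{2 A^{2} C x^{2} e^{t}}{3} + \frac{8 A B^{2} t^{3} x^{3}}{3} + \frac{4 A B C t^{2} x^{2} e^{t}}{3} + \frac{8 A B C t x^{2} e^{t}}{3} + \frac{4 A B t x^{2}}{3} + \frac{4 A C^{2} x e^{2 t}}{3} + \frac{2 A C x e^{t}}{3} + \frac{4 B^{3} t^{5} x^{3}}{3} + \frac{2 B^{2} C t^{4} x^{2} e^{t}}{3} + \frac{8 B^{2} C t^{3} x^{2} e^{t}}{3} + \frac{4 B^{2} t^{3} x^{2}}{3} + \frac{4 B C^{2} t^{2} x e^{2 t}}{3} + \frac{4 B C^{2} t x e^{2 t}}{3} + \frac{2 B C t^{2} x e^{t}}{3} + \frac{4 B C t x e^{t}}{3} + \frac{2 C^{3} e^{3 t}}{3} + \frac{2 C^{2} e^{2 t}}{3}
This must equal f(x, t) identically; expanded, f = - \frac{4 t^{5} x^{3}}{3} - \frac{4 t^{4} x^{2} e^{t}}{3} - \frac{16 t^{3} x^{3}}{3} - \frac{16 t^{3} x^{2} e^{t}}{3} + \frac{4 t^{3} x^{2}}{3} - \frac{16 t^{2} x^{2} e^{t}}{3} - \frac{16 t^{2} x e^{2 t}}{3} + \frac{4 t^{2} x e^{t}}{3} - \frac{16 t x^{3}}{3} - \frac{32 t x^{2} e^{t}}{3} + \frac{8 t x^{2}}{3} - \frac{16 t x e^{2 t}}{3} + \frac{8 t x e^{t}}{3} - \frac{16 x^{2} e^{t}}{3} - \frac{32 x e^{2 t}}{3} + \frac{8 x e^{t}}{3} - \frac{16 e^{3 t}}{3} + \frac{8 e^{2 t}}{3}.
Matching coefficients of the independent functions:
(each divided by its leading coefficient; functions giving the same equation are listed together)
  [t x^{2}]:  A B - 2 = 0
  [t x^{3}]:  A^{2} B + 4 = 0
  [t^{3} x^{2}]:  B^{2} - 1 = 0
  [t^{3} x^{3}]:  A B^{2} + 2 = 0
  [t^{5} x^{3}]:  B^{3} + 1 = 0
  [x e^{t}]:  A C - 4 = 0
  [x e^{2 t}]:  A C^{2} + 8 = 0
  [x^{2} e^{t}]:  A^{2} C + 8 = 0
  [t x e^{t}, t^{2} x e^{t}]:  B C - 2 = 0
  [t x e^{2 t}, t^{2} x e^{2 t}]:  B C^{2} + 4 = 0
  [t x^{2} e^{t}, t^{2} x^{2} e^{t}]:  A B C + 4 = 0
  [t^{3} x^{2} e^{t}, t^{4} x^{2} e^{t}]:  B^{2} C + 2 = 0
  [e^{2 t}]:  C^{2} - 4 = 0
  [e^{3 t}]:  C^{3} + 8 = 0
Solving: A = -2, B = -1, C = -2.
Check against the point condition:
  u(0, 0) = -2  ⟹  C = -2  ✓
Hence u(x, t) = - t^{2} x - 2 x - 2 e^{t}.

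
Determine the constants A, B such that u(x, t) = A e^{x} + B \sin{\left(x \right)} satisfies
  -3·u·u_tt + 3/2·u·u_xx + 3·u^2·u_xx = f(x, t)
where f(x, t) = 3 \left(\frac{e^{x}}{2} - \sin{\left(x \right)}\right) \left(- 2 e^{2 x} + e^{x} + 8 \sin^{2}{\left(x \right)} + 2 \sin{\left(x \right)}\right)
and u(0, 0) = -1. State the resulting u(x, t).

Answer: u(x, t) = - e^{x} + 2 \sin{\left(x \right)}

Derivation:
Substitute the ansatz u = A e^{x} + B \sin{\left(x \right)} into the left-hand side.
Derivatives of the ansatz:
  u_tt = 0
  u_xx = A e^{x} - B \sin{\left(x \right)}
Term by term:
  -3·u·u_tt = 0
  3/2·u·u_xx = \frac{3 A^{2} e^{2 x}}{2} - \frac{3 B^{2} \sin^{2}{\left(x \right)}}{2}
  3·u^2·u_xx = 3 A^{3} e^{3 x} + 3 A^{2} B e^{2 x} \sin{\left(x \right)} - 3 A B^{2} e^{x} \sin^{2}{\left(x \right)} - 3 B^{3} \sin^{3}{\left(x \right)}
So the left-hand side equals
  3 A^{3} e^{3 x} + 3 A^{2} B e^{2 x} \sin{\left(x \right)} + \frac{3 A^{2} e^{2 x}}{2} - 3 A B^{2} e^{x} \sin^{2}{\left(x \right)} - 3 B^{3} \sin^{3}{\left(x \right)} - \frac{3 B^{2} \sin^{2}{\left(x \right)}}{2}
This must equal f(x, t) identically; expanded, f = - 3 e^{3 x} + 6 e^{2 x} \sin{\left(x \right)} + \frac{3 e^{2 x}}{2} + 12 e^{x} \sin^{2}{\left(x \right)} - 24 \sin^{3}{\left(x \right)} - 6 \sin^{2}{\left(x \right)}.
Matching coefficients of the independent functions:
  [e^{x} \sin^{2}{\left(x \right)}]:  - 3 A B^{2} = 12
  [e^{2 x} \sin{\left(x \right)}]:  3 A^{2} B = 6
  [e^{2 x}]:  \frac{3 A^{2}}{2} = \frac{3}{2}
  [e^{3 x}]:  3 A^{3} = -3
  [\sin^{2}{\left(x \right)}]:  - \frac{3 B^{2}}{2} = -6
  [\sin^{3}{\left(x \right)}]:  - 3 B^{3} = -24
Solving: A = -1, B = 2.
Check against the point condition:
  u(0, 0) = -1  ⟹  A = -1  ✓
Hence u(x, t) = - e^{x} + 2 \sin{\left(x \right)}.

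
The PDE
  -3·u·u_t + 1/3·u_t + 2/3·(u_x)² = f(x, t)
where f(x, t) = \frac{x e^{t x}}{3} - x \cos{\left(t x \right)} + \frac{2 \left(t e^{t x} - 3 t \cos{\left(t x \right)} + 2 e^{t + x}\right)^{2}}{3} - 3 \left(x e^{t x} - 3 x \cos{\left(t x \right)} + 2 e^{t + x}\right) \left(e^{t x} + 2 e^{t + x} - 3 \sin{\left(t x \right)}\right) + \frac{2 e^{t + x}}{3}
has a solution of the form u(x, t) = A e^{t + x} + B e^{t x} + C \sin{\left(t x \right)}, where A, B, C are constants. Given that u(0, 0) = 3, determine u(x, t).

Substitute the ansatz u = A e^{t + x} + B e^{t x} + C \sin{\left(t x \right)} into the left-hand side.
Derivatives of the ansatz:
  u_t = A e^{t} e^{x} + B x e^{t x} + C x \cos{\left(t x \right)}
  u_x = A e^{t} e^{x} + B t e^{t x} + C t \cos{\left(t x \right)}
Term by term:
  -3·u·u_t = - 3 A^{2} e^{2 t} e^{2 x} - 3 A B x e^{t} e^{x} e^{t x} - 3 A B e^{t} e^{x} e^{t x} - 3 A C x e^{t} e^{x} \cos{\left(t x \right)} - 3 A C e^{t} e^{x} \sin{\left(t x \right)} - 3 B^{2} x e^{2 t x} - 3 B C x e^{t x} \sin{\left(t x \right)} - 3 B C x e^{t x} \cos{\left(t x \right)} - 3 C^{2} x \sin{\left(t x \right)} \cos{\left(t x \right)}
  1/3·u_t = \frac{A e^{t} e^{x}}{3} + \frac{B x e^{t x}}{3} + \frac{C x \cos{\left(t x \right)}}{3}
  2/3·(u_x)² = \frac{2 A^{2} e^{2 t} e^{2 x}}{3} + \frac{4 A B t e^{t} e^{x} e^{t x}}{3} + \frac{4 A C t e^{t} e^{x} \cos{\left(t x \right)}}{3} + \frac{2 B^{2} t^{2} e^{2 t x}}{3} + \frac{4 B C t^{2} e^{t x} \cos{\left(t x \right)}}{3} + \frac{2 C^{2} t^{2} \cos^{2}{\left(t x \right)}}{3}
So the left-hand side equals
  - \frac{7 A^{2} e^{2 t} e^{2 x}}{3} + \frac{4 A B t e^{t} e^{x} e^{t x}}{3} - 3 A B x e^{t} e^{x} e^{t x} - 3 A B e^{t} e^{x} e^{t x} + \frac{4 A C t e^{t} e^{x} \cos{\left(t x \right)}}{3} - 3 A C x e^{t} e^{x} \cos{\left(t x \right)} - 3 A C e^{t} e^{x} \sin{\left(t x \right)} + \frac{A e^{t} e^{x}}{3} + \frac{2 B^{2} t^{2} e^{2 t x}}{3} - 3 B^{2} x e^{2 t x} + \frac{4 B C t^{2} e^{t x} \cos{\left(t x \right)}}{3} - 3 B C x e^{t x} \sin{\left(t x \right)} - 3 B C x e^{t x} \cos{\left(t x \right)} + \frac{B x e^{t x}}{3} + \frac{2 C^{2} t^{2} \cos^{2}{\left(t x \right)}}{3} - 3 C^{2} x \sin{\left(t x \right)} \cos{\left(t x \right)} + \frac{C x \cos{\left(t x \right)}}{3}
This must equal f(x, t) identically; expanded, f = \frac{2 t^{2} e^{2 t x}}{3} - 4 t^{2} e^{t x} \cos{\left(t x \right)} + 6 t^{2} \cos^{2}{\left(t x \right)} + \frac{8 t e^{t} e^{x} e^{t x}}{3} - 8 t e^{t} e^{x} \cos{\left(t x \right)} - 6 x e^{t} e^{x} e^{t x} + 18 x e^{t} e^{x} \cos{\left(t x \right)} - 3 x e^{2 t x} + 9 x e^{t x} \sin{\left(t x \right)} + 9 x e^{t x} \cos{\left(t x \right)} + \frac{x e^{t x}}{3} - 27 x \sin{\left(t x \right)} \cos{\left(t x \right)} - x \cos{\left(t x \right)} - \frac{28 e^{2 t} e^{2 x}}{3} - 6 e^{t} e^{x} e^{t x} + 18 e^{t} e^{x} \sin{\left(t x \right)} + \frac{2 e^{t} e^{x}}{3}.
Matching coefficients of the independent functions:
(each divided by its leading coefficient; functions giving the same equation are listed together)
  [t^{2} e^{2 t x}, x e^{2 t x}]:  B^{2} - 1 = 0
  [t^{2} \cos^{2}{\left(t x \right)}, x \sin{\left(t x \right)} \cos{\left(t x \right)}]:  C^{2} - 9 = 0
  [x e^{t x}]:  B - 1 = 0
  [x \cos{\left(t x \right)}]:  C + 3 = 0
  [e^{t} e^{x}]:  A - 2 = 0
  [e^{2 t} e^{2 x}]:  A^{2} - 4 = 0
  [t^{2} e^{t x} \cos{\left(t x \right)}, x e^{t x} \sin{\left(t x \right)}, x e^{t x} \cos{\left(t x \right)}]:  B C + 3 = 0
  [e^{t} e^{x} e^{t x}, t e^{t} e^{x} e^{t x}, x e^{t} e^{x} e^{t x}]:  A B - 2 = 0
  [e^{t} e^{x} \sin{\left(t x \right)}, t e^{t} e^{x} \cos{\left(t x \right)}, x e^{t} e^{x} \cos{\left(t x \right)}]:  A C + 6 = 0
Solving: A = 2, B = 1, C = -3.
Check against the point condition:
  u(0, 0) = 3  ⟹  A + B = 3  ✓
Hence u(x, t) = e^{t x} + 2 e^{t + x} - 3 \sin{\left(t x \right)}.

Answer: u(x, t) = e^{t x} + 2 e^{t + x} - 3 \sin{\left(t x \right)}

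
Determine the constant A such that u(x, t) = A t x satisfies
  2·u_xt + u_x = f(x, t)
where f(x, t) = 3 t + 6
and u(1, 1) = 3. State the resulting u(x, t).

Answer: u(x, t) = 3 t x

Derivation:
Substitute the ansatz u = A t x into the left-hand side.
Derivatives of the ansatz:
  u_xt = A
  u_x = A t
Term by term:
  2·u_xt = 2 A
  u_x = A t
So the left-hand side equals
  A t + 2 A
This must equal f(x, t) = 3 t + 6 identically.
Matching coefficients of the independent functions:
  [constant term]:  2 A = 6
  [t]:  A = 3
Solving: A = 3.
Check against the point condition:
  u(1, 1) = 3  ⟹  A = 3  ✓
Hence u(x, t) = 3 t x.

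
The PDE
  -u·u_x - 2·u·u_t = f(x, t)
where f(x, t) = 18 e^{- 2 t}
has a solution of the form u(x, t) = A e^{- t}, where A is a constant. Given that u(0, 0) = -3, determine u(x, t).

Substitute the ansatz u = A e^{- t} into the left-hand side.
Derivatives of the ansatz:
  u_x = 0
  u_t = - A e^{- t}
Term by term:
  -u·u_x = 0
  -2·u·u_t = 2 A^{2} e^{- 2 t}
So the left-hand side equals
  2 A^{2} e^{- 2 t}
This must equal f(x, t) = 18 e^{- 2 t} identically.
Matching coefficients of the independent functions:
  [e^{- 2 t}]:  2 A^{2} = 18
These equations allow (A) = (-3) or (3).
Impose the point condition(s):
  u(0, 0) = -3  ⟹  A = -3
Only A = -3 satisfies everything.
Hence u(x, t) = - 3 e^{- t}.

Answer: u(x, t) = - 3 e^{- t}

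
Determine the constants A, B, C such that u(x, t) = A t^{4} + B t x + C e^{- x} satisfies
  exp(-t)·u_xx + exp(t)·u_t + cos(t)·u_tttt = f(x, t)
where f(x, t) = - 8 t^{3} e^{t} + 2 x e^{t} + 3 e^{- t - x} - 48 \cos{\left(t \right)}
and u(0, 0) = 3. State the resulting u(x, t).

Substitute the ansatz u = A t^{4} + B t x + C e^{- x} into the left-hand side.
Derivatives of the ansatz:
  u_xx = C e^{- x}
  u_t = 4 A t^{3} + B x
  u_tttt = 24 A
Term by term:
  exp(-t)·u_xx = C e^{- t} e^{- x}
  exp(t)·u_t = 4 A t^{3} e^{t} + B x e^{t}
  cos(t)·u_tttt = 24 A \cos{\left(t \right)}
So the left-hand side equals
  4 A t^{3} e^{t} + 24 A \cos{\left(t \right)} + B x e^{t} + C e^{- t} e^{- x}
This must equal f(x, t) identically; expanded, f = - 8 t^{3} e^{t} + 2 x e^{t} - 48 \cos{\left(t \right)} + 3 e^{- t} e^{- x}.
Matching coefficients of the independent functions:
  [t^{3} e^{t}]:  4 A = -8
  [x e^{t}]:  B = 2
  [e^{- t} e^{- x}]:  C = 3
  [\cos{\left(t \right)}]:  24 A = -48
Solving: A = -2, B = 2, C = 3.
Check against the point condition:
  u(0, 0) = 3  ⟹  C = 3  ✓
Hence u(x, t) = - 2 t^{4} + 2 t x + 3 e^{- x}.

Answer: u(x, t) = - 2 t^{4} + 2 t x + 3 e^{- x}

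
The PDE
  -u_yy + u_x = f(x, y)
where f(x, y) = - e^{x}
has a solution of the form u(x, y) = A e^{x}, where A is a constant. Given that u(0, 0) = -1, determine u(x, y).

Answer: u(x, y) = - e^{x}

Derivation:
Substitute the ansatz u = A e^{x} into the left-hand side.
Derivatives of the ansatz:
  u_yy = 0
  u_x = A e^{x}
Term by term:
  -u_yy = 0
  u_x = A e^{x}
So the left-hand side equals
  A e^{x}
This must equal f(x, y) = - e^{x} identically.
Matching coefficients of the independent functions:
  [e^{x}]:  A = -1
Solving: A = -1.
Check against the point condition:
  u(0, 0) = -1  ⟹  A = -1  ✓
Hence u(x, y) = - e^{x}.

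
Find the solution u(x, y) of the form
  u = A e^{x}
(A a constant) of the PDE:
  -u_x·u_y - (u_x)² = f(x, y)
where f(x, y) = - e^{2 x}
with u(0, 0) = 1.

Substitute the ansatz u = A e^{x} into the left-hand side.
Derivatives of the ansatz:
  u_x = A e^{x}
  u_y = 0
Term by term:
  -u_x·u_y = 0
  -(u_x)² = - A^{2} e^{2 x}
So the left-hand side equals
  - A^{2} e^{2 x}
This must equal f(x, y) = - e^{2 x} identically.
Matching coefficients of the independent functions:
  [e^{2 x}]:  - A^{2} = -1
These equations allow (A) = (-1) or (1).
Impose the point condition(s):
  u(0, 0) = 1  ⟹  A = 1
Only A = 1 satisfies everything.
Hence u(x, y) = e^{x}.

Answer: u(x, y) = e^{x}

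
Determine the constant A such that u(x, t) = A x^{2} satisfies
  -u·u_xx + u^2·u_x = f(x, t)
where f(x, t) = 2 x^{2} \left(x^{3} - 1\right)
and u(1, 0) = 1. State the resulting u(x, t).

Answer: u(x, t) = x^{2}

Derivation:
Substitute the ansatz u = A x^{2} into the left-hand side.
Derivatives of the ansatz:
  u_xx = 2 A
  u_x = 2 A x
Term by term:
  -u·u_xx = - 2 A^{2} x^{2}
  u^2·u_x = 2 A^{3} x^{5}
So the left-hand side equals
  2 A^{3} x^{5} - 2 A^{2} x^{2}
This must equal f(x, t) identically; expanded, f = 2 x^{5} - 2 x^{2}.
Matching coefficients of the independent functions:
  [x^{2}]:  - 2 A^{2} = -2
  [x^{5}]:  2 A^{3} = 2
Solving: A = 1.
Check against the point condition:
  u(1, 0) = 1  ⟹  A = 1  ✓
Hence u(x, t) = x^{2}.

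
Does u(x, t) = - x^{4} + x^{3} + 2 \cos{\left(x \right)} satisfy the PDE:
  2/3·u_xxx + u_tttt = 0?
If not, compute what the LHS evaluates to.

Evaluate each term of the left-hand side for u = - x^{4} + x^{3} + 2 \cos{\left(x \right)}.
Derivatives:
  u_xxx = - 24 x + 2 \sin{\left(x \right)} + 6
  u_tttt = 0
Terms:
  2/3·u_xxx = - 16 x + \frac{4 \sin{\left(x \right)}}{3} + 4
  u_tttt = 0
Sum: LHS = - 16 x + \frac{4 \sin{\left(x \right)}}{3} + 4
Given right-hand side: 0. Difference LHS − RHS = - 16 x + \frac{4 \sin{\left(x \right)}}{3} + 4 ≠ 0, so u is not a solution.

Answer: No, the LHS evaluates to - 16 x + \frac{4 \sin{\left(x \right)}}{3} + 4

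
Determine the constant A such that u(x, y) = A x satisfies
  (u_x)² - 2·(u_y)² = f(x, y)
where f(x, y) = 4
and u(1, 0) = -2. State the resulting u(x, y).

Substitute the ansatz u = A x into the left-hand side.
Derivatives of the ansatz:
  u_x = A
  u_y = 0
Term by term:
  (u_x)² = A^{2}
  -2·(u_y)² = 0
So the left-hand side equals
  A^{2}
This must equal f(x, y) = 4 identically.
Matching coefficients of the independent functions:
  [constant term]:  A^{2} = 4
These equations allow (A) = (-2) or (2).
Impose the point condition(s):
  u(1, 0) = -2  ⟹  A = -2
Only A = -2 satisfies everything.
Hence u(x, y) = - 2 x.

Answer: u(x, y) = - 2 x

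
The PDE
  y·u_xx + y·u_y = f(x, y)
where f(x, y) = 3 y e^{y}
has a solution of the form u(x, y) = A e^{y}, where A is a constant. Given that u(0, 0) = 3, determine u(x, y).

Answer: u(x, y) = 3 e^{y}

Derivation:
Substitute the ansatz u = A e^{y} into the left-hand side.
Derivatives of the ansatz:
  u_xx = 0
  u_y = A e^{y}
Term by term:
  y·u_xx = 0
  y·u_y = A y e^{y}
So the left-hand side equals
  A y e^{y}
This must equal f(x, y) = 3 y e^{y} identically.
Matching coefficients of the independent functions:
  [y e^{y}]:  A = 3
Solving: A = 3.
Check against the point condition:
  u(0, 0) = 3  ⟹  A = 3  ✓
Hence u(x, y) = 3 e^{y}.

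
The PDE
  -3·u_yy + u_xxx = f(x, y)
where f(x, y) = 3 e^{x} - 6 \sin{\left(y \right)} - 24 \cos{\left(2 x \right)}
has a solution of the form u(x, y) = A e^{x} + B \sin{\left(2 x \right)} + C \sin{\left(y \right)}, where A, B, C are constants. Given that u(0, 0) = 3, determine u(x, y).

Substitute the ansatz u = A e^{x} + B \sin{\left(2 x \right)} + C \sin{\left(y \right)} into the left-hand side.
Derivatives of the ansatz:
  u_yy = - C \sin{\left(y \right)}
  u_xxx = A e^{x} - 8 B \cos{\left(2 x \right)}
Term by term:
  -3·u_yy = 3 C \sin{\left(y \right)}
  u_xxx = A e^{x} - 8 B \cos{\left(2 x \right)}
So the left-hand side equals
  A e^{x} - 8 B \cos{\left(2 x \right)} + 3 C \sin{\left(y \right)}
This must equal f(x, y) = 3 e^{x} - 6 \sin{\left(y \right)} - 24 \cos{\left(2 x \right)} identically.
Matching coefficients of the independent functions:
  [e^{x}]:  A = 3
  [\sin{\left(y \right)}]:  3 C = -6
  [\cos{\left(2 x \right)}]:  - 8 B = -24
Solving: A = 3, B = 3, C = -2.
Check against the point condition:
  u(0, 0) = 3  ⟹  A = 3  ✓
Hence u(x, y) = 3 e^{x} + 3 \sin{\left(2 x \right)} - 2 \sin{\left(y \right)}.

Answer: u(x, y) = 3 e^{x} + 3 \sin{\left(2 x \right)} - 2 \sin{\left(y \right)}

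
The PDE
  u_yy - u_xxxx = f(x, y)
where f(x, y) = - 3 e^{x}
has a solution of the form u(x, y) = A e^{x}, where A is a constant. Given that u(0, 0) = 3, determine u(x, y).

Substitute the ansatz u = A e^{x} into the left-hand side.
Derivatives of the ansatz:
  u_yy = 0
  u_xxxx = A e^{x}
Term by term:
  u_yy = 0
  -u_xxxx = - A e^{x}
So the left-hand side equals
  - A e^{x}
This must equal f(x, y) = - 3 e^{x} identically.
Matching coefficients of the independent functions:
  [e^{x}]:  - A = -3
Solving: A = 3.
Check against the point condition:
  u(0, 0) = 3  ⟹  A = 3  ✓
Hence u(x, y) = 3 e^{x}.

Answer: u(x, y) = 3 e^{x}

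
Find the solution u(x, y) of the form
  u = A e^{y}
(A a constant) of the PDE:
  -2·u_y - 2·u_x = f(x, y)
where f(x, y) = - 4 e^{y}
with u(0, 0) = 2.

Substitute the ansatz u = A e^{y} into the left-hand side.
Derivatives of the ansatz:
  u_y = A e^{y}
  u_x = 0
Term by term:
  -2·u_y = - 2 A e^{y}
  -2·u_x = 0
So the left-hand side equals
  - 2 A e^{y}
This must equal f(x, y) = - 4 e^{y} identically.
Matching coefficients of the independent functions:
  [e^{y}]:  - 2 A = -4
Solving: A = 2.
Check against the point condition:
  u(0, 0) = 2  ⟹  A = 2  ✓
Hence u(x, y) = 2 e^{y}.

Answer: u(x, y) = 2 e^{y}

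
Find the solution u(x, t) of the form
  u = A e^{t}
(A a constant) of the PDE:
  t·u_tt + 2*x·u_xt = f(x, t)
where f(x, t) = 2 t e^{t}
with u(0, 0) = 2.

Substitute the ansatz u = A e^{t} into the left-hand side.
Derivatives of the ansatz:
  u_tt = A e^{t}
  u_xt = 0
Term by term:
  t·u_tt = A t e^{t}
  2*x·u_xt = 0
So the left-hand side equals
  A t e^{t}
This must equal f(x, t) = 2 t e^{t} identically.
Matching coefficients of the independent functions:
  [t e^{t}]:  A = 2
Solving: A = 2.
Check against the point condition:
  u(0, 0) = 2  ⟹  A = 2  ✓
Hence u(x, t) = 2 e^{t}.

Answer: u(x, t) = 2 e^{t}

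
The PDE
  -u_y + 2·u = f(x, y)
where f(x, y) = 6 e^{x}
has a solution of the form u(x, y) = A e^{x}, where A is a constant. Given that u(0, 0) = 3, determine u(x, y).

Substitute the ansatz u = A e^{x} into the left-hand side.
Derivatives of the ansatz:
  u_y = 0
Term by term:
  -u_y = 0
  2·u = 2 A e^{x}
So the left-hand side equals
  2 A e^{x}
This must equal f(x, y) = 6 e^{x} identically.
Matching coefficients of the independent functions:
  [e^{x}]:  2 A = 6
Solving: A = 3.
Check against the point condition:
  u(0, 0) = 3  ⟹  A = 3  ✓
Hence u(x, y) = 3 e^{x}.

Answer: u(x, y) = 3 e^{x}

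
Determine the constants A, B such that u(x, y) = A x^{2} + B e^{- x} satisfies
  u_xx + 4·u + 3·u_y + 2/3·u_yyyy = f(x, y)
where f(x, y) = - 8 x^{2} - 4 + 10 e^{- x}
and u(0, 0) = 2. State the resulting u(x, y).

Substitute the ansatz u = A x^{2} + B e^{- x} into the left-hand side.
Derivatives of the ansatz:
  u_xx = 2 A + B e^{- x}
  u_y = 0
  u_yyyy = 0
Term by term:
  u_xx = 2 A + B e^{- x}
  4·u = 4 A x^{2} + 4 B e^{- x}
  3·u_y = 0
  2/3·u_yyyy = 0
So the left-hand side equals
  4 A x^{2} + 2 A + 5 B e^{- x}
This must equal f(x, y) = - 8 x^{2} - 4 + 10 e^{- x} identically.
Matching coefficients of the independent functions:
  [constant term]:  2 A = -4
  [x^{2}]:  4 A = -8
  [e^{- x}]:  5 B = 10
Solving: A = -2, B = 2.
Check against the point condition:
  u(0, 0) = 2  ⟹  B = 2  ✓
Hence u(x, y) = - 2 x^{2} + 2 e^{- x}.

Answer: u(x, y) = - 2 x^{2} + 2 e^{- x}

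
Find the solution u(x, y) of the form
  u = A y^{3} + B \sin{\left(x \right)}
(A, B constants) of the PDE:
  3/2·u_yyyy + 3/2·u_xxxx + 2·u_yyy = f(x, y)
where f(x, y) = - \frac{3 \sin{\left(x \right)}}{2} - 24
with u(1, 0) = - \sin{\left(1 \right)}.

Answer: u(x, y) = - 2 y^{3} - \sin{\left(x \right)}

Derivation:
Substitute the ansatz u = A y^{3} + B \sin{\left(x \right)} into the left-hand side.
Derivatives of the ansatz:
  u_yyyy = 0
  u_xxxx = B \sin{\left(x \right)}
  u_yyy = 6 A
Term by term:
  3/2·u_yyyy = 0
  3/2·u_xxxx = \frac{3 B \sin{\left(x \right)}}{2}
  2·u_yyy = 12 A
So the left-hand side equals
  12 A + \frac{3 B \sin{\left(x \right)}}{2}
This must equal f(x, y) = - \frac{3 \sin{\left(x \right)}}{2} - 24 identically.
Matching coefficients of the independent functions:
  [constant term]:  12 A = -24
  [\sin{\left(x \right)}]:  \frac{3 B}{2} = - \frac{3}{2}
Solving: A = -2, B = -1.
Check against the point condition:
  u(1, 0) = - \sin{\left(1 \right)}  ⟹  B \sin{\left(1 \right)} = - \sin{\left(1 \right)}  ✓
Hence u(x, y) = - 2 y^{3} - \sin{\left(x \right)}.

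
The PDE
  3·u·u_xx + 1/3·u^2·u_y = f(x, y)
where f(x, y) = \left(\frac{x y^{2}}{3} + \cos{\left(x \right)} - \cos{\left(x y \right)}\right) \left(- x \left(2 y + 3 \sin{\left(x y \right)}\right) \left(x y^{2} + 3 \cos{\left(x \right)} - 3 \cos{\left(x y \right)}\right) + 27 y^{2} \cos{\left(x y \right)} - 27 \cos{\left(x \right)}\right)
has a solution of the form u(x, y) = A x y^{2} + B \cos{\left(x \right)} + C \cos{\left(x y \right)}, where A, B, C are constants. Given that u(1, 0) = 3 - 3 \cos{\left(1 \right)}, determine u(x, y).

Substitute the ansatz u = A x y^{2} + B \cos{\left(x \right)} + C \cos{\left(x y \right)} into the left-hand side.
Derivatives of the ansatz:
  u_xx = - B \cos{\left(x \right)} - C y^{2} \cos{\left(x y \right)}
  u_y = 2 A x y - C x \sin{\left(x y \right)}
Term by term:
  3·u·u_xx = - 3 A B x y^{2} \cos{\left(x \right)} - 3 A C x y^{4} \cos{\left(x y \right)} - 3 B^{2} \cos^{2}{\left(x \right)} - 3 B C y^{2} \cos{\left(x \right)} \cos{\left(x y \right)} - 3 B C \cos{\left(x \right)} \cos{\left(x y \right)} - 3 C^{2} y^{2} \cos^{2}{\left(x y \right)}
  1/3·u^2·u_y = \frac{2 A^{3} x^{3} y^{5}}{3} + \frac{4 A^{2} B x^{2} y^{3} \cos{\left(x \right)}}{3} - \frac{A^{2} C x^{3} y^{4} \sin{\left(x y \right)}}{3} + \frac{4 A^{2} C x^{2} y^{3} \cos{\left(x y \right)}}{3} + \frac{2 A B^{2} x y \cos^{2}{\left(x \right)}}{3} - \frac{2 A B C x^{2} y^{2} \sin{\left(x y \right)} \cos{\left(x \right)}}{3} + \frac{4 A B C x y \cos{\left(x \right)} \cos{\left(x y \right)}}{3} - \frac{2 A C^{2} x^{2} y^{2} \sin{\left(x y \right)} \cos{\left(x y \right)}}{3} + \frac{2 A C^{2} x y \cos^{2}{\left(x y \right)}}{3} - \frac{B^{2} C x \sin{\left(x y \right)} \cos^{2}{\left(x \right)}}{3} - \frac{2 B C^{2} x \sin{\left(x y \right)} \cos{\left(x \right)} \cos{\left(x y \right)}}{3} - \frac{C^{3} x \sin{\left(x y \right)} \cos^{2}{\left(x y \right)}}{3}
So the left-hand side equals
  \frac{2 A^{3} x^{3} y^{5}}{3} + \frac{4 A^{2} B x^{2} y^{3} \cos{\left(x \right)}}{3} - \frac{A^{2} C x^{3} y^{4} \sin{\left(x y \right)}}{3} + \frac{4 A^{2} C x^{2} y^{3} \cos{\left(x y \right)}}{3} + \frac{2 A B^{2} x y \cos^{2}{\left(x \right)}}{3} - \frac{2 A B C x^{2} y^{2} \sin{\left(x y \right)} \cos{\left(x \right)}}{3} + \frac{4 A B C x y \cos{\left(x \right)} \cos{\left(x y \right)}}{3} - 3 A B x y^{2} \cos{\left(x \right)} - \frac{2 A C^{2} x^{2} y^{2} \sin{\left(x y \right)} \cos{\left(x y \right)}}{3} + \frac{2 A C^{2} x y \cos^{2}{\left(x y \right)}}{3} - 3 A C x y^{4} \cos{\left(x y \right)} - \frac{B^{2} C x \sin{\left(x y \right)} \cos^{2}{\left(x \right)}}{3} - 3 B^{2} \cos^{2}{\left(x \right)} - \frac{2 B C^{2} x \sin{\left(x y \right)} \cos{\left(x \right)} \cos{\left(x y \right)}}{3} - 3 B C y^{2} \cos{\left(x \right)} \cos{\left(x y \right)} - 3 B C \cos{\left(x \right)} \cos{\left(x y \right)} - \frac{C^{3} x \sin{\left(x y \right)} \cos^{2}{\left(x y \right)}}{3} - 3 C^{2} y^{2} \cos^{2}{\left(x y \right)}
This must equal f(x, y) identically; expanded, f = - \frac{2 x^{3} y^{5}}{3} - x^{3} y^{4} \sin{\left(x y \right)} - 4 x^{2} y^{3} \cos{\left(x \right)} + 4 x^{2} y^{3} \cos{\left(x y \right)} - 6 x^{2} y^{2} \sin{\left(x y \right)} \cos{\left(x \right)} + 6 x^{2} y^{2} \sin{\left(x y \right)} \cos{\left(x y \right)} + 9 x y^{4} \cos{\left(x y \right)} - 9 x y^{2} \cos{\left(x \right)} - 6 x y \cos^{2}{\left(x \right)} + 12 x y \cos{\left(x \right)} \cos{\left(x y \right)} - 6 x y \cos^{2}{\left(x y \right)} - 9 x \sin{\left(x y \right)} \cos^{2}{\left(x \right)} + 18 x \sin{\left(x y \right)} \cos{\left(x \right)} \cos{\left(x y \right)} - 9 x \sin{\left(x y \right)} \cos^{2}{\left(x y \right)} + 27 y^{2} \cos{\left(x \right)} \cos{\left(x y \right)} - 27 y^{2} \cos^{2}{\left(x y \right)} - 27 \cos^{2}{\left(x \right)} + 27 \cos{\left(x \right)} \cos{\left(x y \right)}.
Matching coefficients of the independent functions:
(each divided by its leading coefficient; functions giving the same equation are listed together)
  [x^{3} y^{5}]:  A^{3} + 1 = 0
  [y^{2} \cos^{2}{\left(x y \right)}]:  C^{2} - 9 = 0
  [\cos{\left(x \right)} \cos{\left(x y \right)}, y^{2} \cos{\left(x \right)} \cos{\left(x y \right)}]:  B C + 9 = 0
  [x y \cos^{2}{\left(x \right)}]:  A B^{2} + 9 = 0
  [x y \cos^{2}{\left(x y \right)}, x^{2} y^{2} \sin{\left(x y \right)} \cos{\left(x y \right)}]:  A C^{2} + 9 = 0
  [x y^{2} \cos{\left(x \right)}]:  A B - 3 = 0
  [x y^{4} \cos{\left(x y \right)}]:  A C + 3 = 0
  [x \sin{\left(x y \right)} \cos^{2}{\left(x \right)}]:  B^{2} C - 27 = 0
  [x \sin{\left(x y \right)} \cos^{2}{\left(x y \right)}]:  C^{3} - 27 = 0
  [x^{2} y^{3} \cos{\left(x \right)}]:  A^{2} B + 3 = 0
  [x^{2} y^{3} \cos{\left(x y \right)}, x^{3} y^{4} \sin{\left(x y \right)}]:  A^{2} C - 3 = 0
  [x y \cos{\left(x \right)} \cos{\left(x y \right)}, x^{2} y^{2} \sin{\left(x y \right)} \cos{\left(x \right)}]:  A B C - 9 = 0
  [x \sin{\left(x y \right)} \cos{\left(x \right)} \cos{\left(x y \right)}]:  B C^{2} + 27 = 0
  [\cos^{2}{\left(x \right)}]:  B^{2} - 9 = 0
Solving: A = -1, B = -3, C = 3.
Check against the point condition:
  u(1, 0) = 3 - 3 \cos{\left(1 \right)}  ⟹  B \cos{\left(1 \right)} + C = 3 - 3 \cos{\left(1 \right)}  ✓
Hence u(x, y) = - x y^{2} - 3 \cos{\left(x \right)} + 3 \cos{\left(x y \right)}.

Answer: u(x, y) = - x y^{2} - 3 \cos{\left(x \right)} + 3 \cos{\left(x y \right)}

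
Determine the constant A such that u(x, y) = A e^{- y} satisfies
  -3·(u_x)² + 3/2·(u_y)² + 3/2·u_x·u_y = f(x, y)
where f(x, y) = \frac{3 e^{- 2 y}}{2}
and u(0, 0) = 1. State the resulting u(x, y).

Substitute the ansatz u = A e^{- y} into the left-hand side.
Derivatives of the ansatz:
  u_x = 0
  u_y = - A e^{- y}
Term by term:
  -3·(u_x)² = 0
  3/2·(u_y)² = \frac{3 A^{2} e^{- 2 y}}{2}
  3/2·u_x·u_y = 0
So the left-hand side equals
  \frac{3 A^{2} e^{- 2 y}}{2}
This must equal f(x, y) = \frac{3 e^{- 2 y}}{2} identically.
Matching coefficients of the independent functions:
  [e^{- 2 y}]:  \frac{3 A^{2}}{2} = \frac{3}{2}
These equations allow (A) = (-1) or (1).
Impose the point condition(s):
  u(0, 0) = 1  ⟹  A = 1
Only A = 1 satisfies everything.
Hence u(x, y) = e^{- y}.

Answer: u(x, y) = e^{- y}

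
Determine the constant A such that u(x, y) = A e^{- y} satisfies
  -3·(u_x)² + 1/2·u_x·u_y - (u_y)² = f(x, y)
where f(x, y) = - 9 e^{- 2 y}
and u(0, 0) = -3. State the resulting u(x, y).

Substitute the ansatz u = A e^{- y} into the left-hand side.
Derivatives of the ansatz:
  u_x = 0
  u_y = - A e^{- y}
Term by term:
  -3·(u_x)² = 0
  1/2·u_x·u_y = 0
  -(u_y)² = - A^{2} e^{- 2 y}
So the left-hand side equals
  - A^{2} e^{- 2 y}
This must equal f(x, y) = - 9 e^{- 2 y} identically.
Matching coefficients of the independent functions:
  [e^{- 2 y}]:  - A^{2} = -9
These equations allow (A) = (-3) or (3).
Impose the point condition(s):
  u(0, 0) = -3  ⟹  A = -3
Only A = -3 satisfies everything.
Hence u(x, y) = - 3 e^{- y}.

Answer: u(x, y) = - 3 e^{- y}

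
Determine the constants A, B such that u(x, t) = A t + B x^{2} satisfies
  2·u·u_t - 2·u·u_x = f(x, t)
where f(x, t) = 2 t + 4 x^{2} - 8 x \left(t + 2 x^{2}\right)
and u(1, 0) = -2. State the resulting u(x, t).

Substitute the ansatz u = A t + B x^{2} into the left-hand side.
Derivatives of the ansatz:
  u_t = A
  u_x = 2 B x
Term by term:
  2·u·u_t = 2 A^{2} t + 2 A B x^{2}
  -2·u·u_x = - 4 A B t x - 4 B^{2} x^{3}
So the left-hand side equals
  2 A^{2} t - 4 A B t x + 2 A B x^{2} - 4 B^{2} x^{3}
This must equal f(x, t) = 2 t + 4 x^{2} - 8 x \left(t + 2 x^{2}\right) identically.
Matching coefficients of the independent functions:
  [t]:  2 A^{2} = 2
  [x^{2}]:  2 A B = 4
  [x^{3}]:  - 4 B^{2} = -16
  [t x]:  - 4 A B = -8
These equations allow (A, B) = (-1, -2) or (1, 2).
Impose the point condition(s):
  u(1, 0) = -2  ⟹  B = -2
Only A = -1, B = -2 satisfies everything.
Hence u(x, t) = - t - 2 x^{2}.

Answer: u(x, t) = - t - 2 x^{2}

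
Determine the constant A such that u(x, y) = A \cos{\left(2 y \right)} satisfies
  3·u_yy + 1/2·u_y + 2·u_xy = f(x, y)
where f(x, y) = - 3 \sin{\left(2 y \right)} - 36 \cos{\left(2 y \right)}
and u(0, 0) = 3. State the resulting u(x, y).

Answer: u(x, y) = 3 \cos{\left(2 y \right)}

Derivation:
Substitute the ansatz u = A \cos{\left(2 y \right)} into the left-hand side.
Derivatives of the ansatz:
  u_yy = - 4 A \cos{\left(2 y \right)}
  u_y = - 2 A \sin{\left(2 y \right)}
  u_xy = 0
Term by term:
  3·u_yy = - 12 A \cos{\left(2 y \right)}
  1/2·u_y = - A \sin{\left(2 y \right)}
  2·u_xy = 0
So the left-hand side equals
  - A \sin{\left(2 y \right)} - 12 A \cos{\left(2 y \right)}
This must equal f(x, y) = - 3 \sin{\left(2 y \right)} - 36 \cos{\left(2 y \right)} identically.
Matching coefficients of the independent functions:
  [\sin{\left(2 y \right)}]:  - A = -3
  [\cos{\left(2 y \right)}]:  - 12 A = -36
Solving: A = 3.
Check against the point condition:
  u(0, 0) = 3  ⟹  A = 3  ✓
Hence u(x, y) = 3 \cos{\left(2 y \right)}.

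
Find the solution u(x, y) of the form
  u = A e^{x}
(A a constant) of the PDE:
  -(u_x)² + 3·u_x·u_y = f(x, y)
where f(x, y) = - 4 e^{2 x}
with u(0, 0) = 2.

Substitute the ansatz u = A e^{x} into the left-hand side.
Derivatives of the ansatz:
  u_x = A e^{x}
  u_y = 0
Term by term:
  -(u_x)² = - A^{2} e^{2 x}
  3·u_x·u_y = 0
So the left-hand side equals
  - A^{2} e^{2 x}
This must equal f(x, y) = - 4 e^{2 x} identically.
Matching coefficients of the independent functions:
  [e^{2 x}]:  - A^{2} = -4
These equations allow (A) = (-2) or (2).
Impose the point condition(s):
  u(0, 0) = 2  ⟹  A = 2
Only A = 2 satisfies everything.
Hence u(x, y) = 2 e^{x}.

Answer: u(x, y) = 2 e^{x}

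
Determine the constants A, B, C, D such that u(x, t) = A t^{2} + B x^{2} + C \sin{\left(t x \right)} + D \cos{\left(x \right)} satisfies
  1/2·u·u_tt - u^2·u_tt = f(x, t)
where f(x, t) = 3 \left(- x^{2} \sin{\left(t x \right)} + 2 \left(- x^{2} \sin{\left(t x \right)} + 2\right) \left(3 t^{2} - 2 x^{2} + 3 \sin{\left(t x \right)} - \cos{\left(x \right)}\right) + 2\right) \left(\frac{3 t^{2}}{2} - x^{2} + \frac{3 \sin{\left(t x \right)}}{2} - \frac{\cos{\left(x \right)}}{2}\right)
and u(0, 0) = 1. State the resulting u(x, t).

Answer: u(x, t) = - 3 t^{2} + 2 x^{2} - 3 \sin{\left(t x \right)} + \cos{\left(x \right)}

Derivation:
Substitute the ansatz u = A t^{2} + B x^{2} + C \sin{\left(t x \right)} + D \cos{\left(x \right)} into the left-hand side.
Derivatives of the ansatz:
  u_tt = 2 A - C x^{2} \sin{\left(t x \right)}
Term by term:
  1/2·u·u_tt = A^{2} t^{2} + A B x^{2} - \frac{A C t^{2} x^{2} \sin{\left(t x \right)}}{2} + A C \sin{\left(t x \right)} + A D \cos{\left(x \right)} - \frac{B C x^{4} \sin{\left(t x \right)}}{2} - \frac{C^{2} x^{2} \sin^{2}{\left(t x \right)}}{2} - \frac{C D x^{2} \sin{\left(t x \right)} \cos{\left(x \right)}}{2}
  -u^2·u_tt = - 2 A^{3} t^{4} - 4 A^{2} B t^{2} x^{2} + A^{2} C t^{4} x^{2} \sin{\left(t x \right)} - 4 A^{2} C t^{2} \sin{\left(t x \right)} - 4 A^{2} D t^{2} \cos{\left(x \right)} - 2 A B^{2} x^{4} + 2 A B C t^{2} x^{4} \sin{\left(t x \right)} - 4 A B C x^{2} \sin{\left(t x \right)} - 4 A B D x^{2} \cos{\left(x \right)} + 2 A C^{2} t^{2} x^{2} \sin^{2}{\left(t x \right)} - 2 A C^{2} \sin^{2}{\left(t x \right)} + 2 A C D t^{2} x^{2} \sin{\left(t x \right)} \cos{\left(x \right)} - 4 A C D \sin{\left(t x \right)} \cos{\left(x \right)} - 2 A D^{2} \cos^{2}{\left(x \right)} + B^{2} C x^{6} \sin{\left(t x \right)} + 2 B C^{2} x^{4} \sin^{2}{\left(t x \right)} + 2 B C D x^{4} \sin{\left(t x \right)} \cos{\left(x \right)} + C^{3} x^{2} \sin^{3}{\left(t x \right)} + 2 C^{2} D x^{2} \sin^{2}{\left(t x \right)} \cos{\left(x \right)} + C D^{2} x^{2} \sin{\left(t x \right)} \cos^{2}{\left(x \right)}
Sum these and collect like terms in the independent variables.
This must equal f(x, t) identically; expanded, f = - 27 t^{4} x^{2} \sin{\left(t x \right)} + 54 t^{4} + 36 t^{2} x^{4} \sin{\left(t x \right)} - 54 t^{2} x^{2} \sin^{2}{\left(t x \right)} + 18 t^{2} x^{2} \sin{\left(t x \right)} \cos{\left(x \right)} - \frac{9 t^{2} x^{2} \sin{\left(t x \right)}}{2} - 72 t^{2} x^{2} + 108 t^{2} \sin{\left(t x \right)} - 36 t^{2} \cos{\left(x \right)} + 9 t^{2} - 12 x^{6} \sin{\left(t x \right)} + 36 x^{4} \sin^{2}{\left(t x \right)} - 12 x^{4} \sin{\left(t x \right)} \cos{\left(x \right)} + 3 x^{4} \sin{\left(t x \right)} + 24 x^{4} - 27 x^{2} \sin^{3}{\left(t x \right)} + 18 x^{2} \sin^{2}{\left(t x \right)} \cos{\left(x \right)} - \frac{9 x^{2} \sin^{2}{\left(t x \right)}}{2} - 3 x^{2} \sin{\left(t x \right)} \cos^{2}{\left(x \right)} + \frac{3 x^{2} \sin{\left(t x \right)} \cos{\left(x \right)}}{2} - 72 x^{2} \sin{\left(t x \right)} + 24 x^{2} \cos{\left(x \right)} - 6 x^{2} + 54 \sin^{2}{\left(t x \right)} - 36 \sin{\left(t x \right)} \cos{\left(x \right)} + 9 \sin{\left(t x \right)} + 6 \cos^{2}{\left(x \right)} - 3 \cos{\left(x \right)}.
Matching coefficients of the independent functions:
(each divided by its leading coefficient; functions giving the same equation are listed together)
  [t^{2}]:  A^{2} - 9 = 0
  [t^{4}]:  A^{3} + 27 = 0
  [x^{2}]:  A B + 6 = 0
  [x^{4}]:  A B^{2} + 12 = 0
  [t^{2} x^{2}]:  A^{2} B - 18 = 0
  [t^{2} \sin{\left(t x \right)}, t^{4} x^{2} \sin{\left(t x \right)}]:  A^{2} C + 27 = 0
  [t^{2} \cos{\left(x \right)}]:  A^{2} D - 9 = 0
  [x^{2} \sin{\left(t x \right)}, t^{2} x^{4} \sin{\left(t x \right)}]:  A B C - 18 = 0
  [x^{2} \sin^{2}{\left(t x \right)}]:  C^{2} - 9 = 0
  [x^{2} \sin^{3}{\left(t x \right)}]:  C^{3} + 27 = 0
  [x^{2} \cos{\left(x \right)}]:  A B D + 6 = 0
  [x^{4} \sin{\left(t x \right)}]:  B C + 6 = 0
  [x^{4} \sin^{2}{\left(t x \right)}]:  B C^{2} - 18 = 0
  [x^{6} \sin{\left(t x \right)}]:  B^{2} C + 12 = 0
  [\sin{\left(t x \right)} \cos{\left(x \right)}, t^{2} x^{2} \sin{\left(t x \right)} \cos{\left(x \right)}]:  A C D - 9 = 0
  [t^{2} x^{2} \sin{\left(t x \right)}, \sin{\left(t x \right)}]:  A C - 9 = 0
  [t^{2} x^{2} \sin^{2}{\left(t x \right)}, \sin^{2}{\left(t x \right)}]:  A C^{2} + 27 = 0
  [x^{2} \sin{\left(t x \right)} \cos{\left(x \right)}]:  C D + 3 = 0
  [x^{2} \sin{\left(t x \right)} \cos^{2}{\left(x \right)}]:  C D^{2} + 3 = 0
  [x^{2} \sin^{2}{\left(t x \right)} \cos{\left(x \right)}]:  C^{2} D - 9 = 0
  [x^{4} \sin{\left(t x \right)} \cos{\left(x \right)}]:  B C D + 6 = 0
  [\cos{\left(x \right)}]:  A D + 3 = 0
  [\cos^{2}{\left(x \right)}]:  A D^{2} + 3 = 0
Solving: A = -3, B = 2, C = -3, D = 1.
Check against the point condition:
  u(0, 0) = 1  ⟹  D = 1  ✓
Hence u(x, t) = - 3 t^{2} + 2 x^{2} - 3 \sin{\left(t x \right)} + \cos{\left(x \right)}.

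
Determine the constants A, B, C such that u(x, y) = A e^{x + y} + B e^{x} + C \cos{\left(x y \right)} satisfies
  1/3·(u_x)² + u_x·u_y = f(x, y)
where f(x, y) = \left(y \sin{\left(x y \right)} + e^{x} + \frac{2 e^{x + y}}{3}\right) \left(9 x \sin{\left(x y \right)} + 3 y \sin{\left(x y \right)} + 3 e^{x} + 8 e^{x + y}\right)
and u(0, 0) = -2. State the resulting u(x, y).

Substitute the ansatz u = A e^{x + y} + B e^{x} + C \cos{\left(x y \right)} into the left-hand side.
Derivatives of the ansatz:
  u_x = A e^{x} e^{y} + B e^{x} - C y \sin{\left(x y \right)}
  u_y = A e^{x} e^{y} - C x \sin{\left(x y \right)}
Term by term:
  1/3·(u_x)² = \frac{A^{2} e^{2 x} e^{2 y}}{3} + \frac{2 A B e^{2 x} e^{y}}{3} - \frac{2 A C y e^{x} e^{y} \sin{\left(x y \right)}}{3} + \frac{B^{2} e^{2 x}}{3} - \frac{2 B C y e^{x} \sin{\left(x y \right)}}{3} + \frac{C^{2} y^{2} \sin^{2}{\left(x y \right)}}{3}
  u_x·u_y = A^{2} e^{2 x} e^{2 y} + A B e^{2 x} e^{y} - A C x e^{x} e^{y} \sin{\left(x y \right)} - A C y e^{x} e^{y} \sin{\left(x y \right)} - B C x e^{x} \sin{\left(x y \right)} + C^{2} x y \sin^{2}{\left(x y \right)}
So the left-hand side equals
  \frac{4 A^{2} e^{2 x} e^{2 y}}{3} + \frac{5 A B e^{2 x} e^{y}}{3} - A C x e^{x} e^{y} \sin{\left(x y \right)} - \frac{5 A C y e^{x} e^{y} \sin{\left(x y \right)}}{3} + \frac{B^{2} e^{2 x}}{3} - B C x e^{x} \sin{\left(x y \right)} - \frac{2 B C y e^{x} \sin{\left(x y \right)}}{3} + C^{2} x y \sin^{2}{\left(x y \right)} + \frac{C^{2} y^{2} \sin^{2}{\left(x y \right)}}{3}
This must equal f(x, y) identically; expanded, f = 9 x y \sin^{2}{\left(x y \right)} + 6 x e^{x} e^{y} \sin{\left(x y \right)} + 9 x e^{x} \sin{\left(x y \right)} + 3 y^{2} \sin^{2}{\left(x y \right)} + 10 y e^{x} e^{y} \sin{\left(x y \right)} + 6 y e^{x} \sin{\left(x y \right)} + \frac{16 e^{2 x} e^{2 y}}{3} + 10 e^{2 x} e^{y} + 3 e^{2 x}.
Matching coefficients of the independent functions:
  [y^{2} \sin^{2}{\left(x y \right)}]:  \frac{C^{2}}{3} = 3
  [e^{2 x} e^{y}]:  \frac{5 A B}{3} = 10
  [e^{2 x} e^{2 y}]:  \frac{4 A^{2}}{3} = \frac{16}{3}
  [x y \sin^{2}{\left(x y \right)}]:  C^{2} = 9
  [x e^{x} \sin{\left(x y \right)}]:  - B C = 9
  [y e^{x} \sin{\left(x y \right)}]:  - \frac{2 B C}{3} = 6
  [x e^{x} e^{y} \sin{\left(x y \right)}]:  - A C = 6
  [y e^{x} e^{y} \sin{\left(x y \right)}]:  - \frac{5 A C}{3} = 10
  [e^{2 x}]:  \frac{B^{2}}{3} = 3
These equations allow (A, B, C) = (-2, -3, 3) or (2, 3, -3).
Impose the point condition(s):
  u(0, 0) = -2  ⟹  A + B + C = -2
Only A = -2, B = -3, C = 3 satisfies everything.
Hence u(x, y) = - 3 e^{x} - 2 e^{x + y} + 3 \cos{\left(x y \right)}.

Answer: u(x, y) = - 3 e^{x} - 2 e^{x + y} + 3 \cos{\left(x y \right)}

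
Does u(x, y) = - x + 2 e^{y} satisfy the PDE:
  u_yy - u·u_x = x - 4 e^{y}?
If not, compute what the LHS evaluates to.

Answer: No, the LHS evaluates to - x + 4 e^{y}

Derivation:
Evaluate each term of the left-hand side for u = - x + 2 e^{y}.
Derivatives:
  u_yy = 2 e^{y}
  u_x = -1
Terms:
  u_yy = 2 e^{y}
  -u·u_x = - x + 2 e^{y}
Sum: LHS = - x + 4 e^{y}
Given right-hand side: x - 4 e^{y}. Difference LHS − RHS = - 2 x + 8 e^{y} ≠ 0, so u is not a solution.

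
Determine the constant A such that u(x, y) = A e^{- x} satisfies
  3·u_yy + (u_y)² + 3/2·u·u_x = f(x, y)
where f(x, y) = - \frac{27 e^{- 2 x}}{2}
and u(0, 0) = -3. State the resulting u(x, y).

Answer: u(x, y) = - 3 e^{- x}

Derivation:
Substitute the ansatz u = A e^{- x} into the left-hand side.
Derivatives of the ansatz:
  u_yy = 0
  u_y = 0
  u_x = - A e^{- x}
Term by term:
  3·u_yy = 0
  (u_y)² = 0
  3/2·u·u_x = - \frac{3 A^{2} e^{- 2 x}}{2}
So the left-hand side equals
  - \frac{3 A^{2} e^{- 2 x}}{2}
This must equal f(x, y) = - \frac{27 e^{- 2 x}}{2} identically.
Matching coefficients of the independent functions:
  [e^{- 2 x}]:  - \frac{3 A^{2}}{2} = - \frac{27}{2}
These equations allow (A) = (-3) or (3).
Impose the point condition(s):
  u(0, 0) = -3  ⟹  A = -3
Only A = -3 satisfies everything.
Hence u(x, y) = - 3 e^{- x}.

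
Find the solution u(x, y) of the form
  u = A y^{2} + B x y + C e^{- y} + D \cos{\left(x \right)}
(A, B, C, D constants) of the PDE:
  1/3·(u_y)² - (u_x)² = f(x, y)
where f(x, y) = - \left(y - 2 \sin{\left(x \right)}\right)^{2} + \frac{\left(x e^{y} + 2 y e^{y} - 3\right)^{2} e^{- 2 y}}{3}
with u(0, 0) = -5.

Substitute the ansatz u = A y^{2} + B x y + C e^{- y} + D \cos{\left(x \right)} into the left-hand side.
Derivatives of the ansatz:
  u_y = 2 A y + B x - C e^{- y}
  u_x = B y - D \sin{\left(x \right)}
Term by term:
  1/3·(u_y)² = \frac{4 A^{2} y^{2}}{3} + \frac{4 A B x y}{3} - \frac{4 A C y e^{- y}}{3} + \frac{B^{2} x^{2}}{3} - \frac{2 B C x e^{- y}}{3} + \frac{C^{2} e^{- 2 y}}{3}
  -(u_x)² = - B^{2} y^{2} + 2 B D y \sin{\left(x \right)} - D^{2} \sin^{2}{\left(x \right)}
So the left-hand side equals
  \frac{4 A^{2} y^{2}}{3} + \frac{4 A B x y}{3} - \frac{4 A C y e^{- y}}{3} + \frac{B^{2} x^{2}}{3} - B^{2} y^{2} - \frac{2 B C x e^{- y}}{3} + 2 B D y \sin{\left(x \right)} + \frac{C^{2} e^{- 2 y}}{3} - D^{2} \sin^{2}{\left(x \right)}
This must equal f(x, y) identically; expanded, f = \frac{x^{2}}{3} + \frac{4 x y}{3} - 2 x e^{- y} + \frac{y^{2}}{3} + 4 y \sin{\left(x \right)} - 4 y e^{- y} - 4 \sin^{2}{\left(x \right)} + 3 e^{- 2 y}.
Matching coefficients of the independent functions:
  [x^{2}]:  \frac{B^{2}}{3} = \frac{1}{3}
  [y^{2}]:  \frac{4 A^{2}}{3} - B^{2} = \frac{1}{3}
  [x y]:  \frac{4 A B}{3} = \frac{4}{3}
  [x e^{- y}]:  - \frac{2 B C}{3} = -2
  [y e^{- y}]:  - \frac{4 A C}{3} = -4
  [y \sin{\left(x \right)}]:  2 B D = 4
  [e^{- 2 y}]:  \frac{C^{2}}{3} = 3
  [\sin^{2}{\left(x \right)}]:  - D^{2} = -4
These equations allow (A, B, C, D) = (-1, -1, -3, -2) or (1, 1, 3, 2).
Impose the point condition(s):
  u(0, 0) = -5  ⟹  C + D = -5
Only A = -1, B = -1, C = -3, D = -2 satisfies everything.
Hence u(x, y) = - x y - y^{2} - 2 \cos{\left(x \right)} - 3 e^{- y}.

Answer: u(x, y) = - x y - y^{2} - 2 \cos{\left(x \right)} - 3 e^{- y}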